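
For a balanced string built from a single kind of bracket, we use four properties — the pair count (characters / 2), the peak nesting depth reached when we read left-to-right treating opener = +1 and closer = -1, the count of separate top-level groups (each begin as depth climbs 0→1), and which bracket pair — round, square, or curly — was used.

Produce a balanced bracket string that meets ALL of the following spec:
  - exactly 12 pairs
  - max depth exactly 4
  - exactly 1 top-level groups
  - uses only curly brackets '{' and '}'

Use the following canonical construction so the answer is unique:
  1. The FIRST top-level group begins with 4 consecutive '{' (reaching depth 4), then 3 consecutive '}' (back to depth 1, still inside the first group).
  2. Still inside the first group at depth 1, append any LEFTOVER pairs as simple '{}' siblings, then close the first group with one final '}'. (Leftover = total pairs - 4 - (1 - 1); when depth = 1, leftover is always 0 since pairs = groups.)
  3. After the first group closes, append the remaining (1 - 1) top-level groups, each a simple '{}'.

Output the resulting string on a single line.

Answer: {{{{}}}{}{}{}{}{}{}{}{}}

Derivation:
Spec: pairs=12 depth=4 groups=1
Leftover pairs = 12 - 4 - (1-1) = 8
First group: deep chain of depth 4 + 8 sibling pairs
Remaining 0 groups: simple '{}' each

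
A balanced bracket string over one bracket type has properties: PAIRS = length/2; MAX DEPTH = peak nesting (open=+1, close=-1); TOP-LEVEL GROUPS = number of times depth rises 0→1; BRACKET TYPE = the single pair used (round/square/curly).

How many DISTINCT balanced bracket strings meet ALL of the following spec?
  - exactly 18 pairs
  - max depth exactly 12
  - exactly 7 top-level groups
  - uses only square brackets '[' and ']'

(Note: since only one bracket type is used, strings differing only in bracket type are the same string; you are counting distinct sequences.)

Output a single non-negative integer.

Spec: pairs=18 depth=12 groups=7
Count(depth <= 12) = 8351070
Count(depth <= 11) = 8351063
Count(depth == 12) = 8351070 - 8351063 = 7

Answer: 7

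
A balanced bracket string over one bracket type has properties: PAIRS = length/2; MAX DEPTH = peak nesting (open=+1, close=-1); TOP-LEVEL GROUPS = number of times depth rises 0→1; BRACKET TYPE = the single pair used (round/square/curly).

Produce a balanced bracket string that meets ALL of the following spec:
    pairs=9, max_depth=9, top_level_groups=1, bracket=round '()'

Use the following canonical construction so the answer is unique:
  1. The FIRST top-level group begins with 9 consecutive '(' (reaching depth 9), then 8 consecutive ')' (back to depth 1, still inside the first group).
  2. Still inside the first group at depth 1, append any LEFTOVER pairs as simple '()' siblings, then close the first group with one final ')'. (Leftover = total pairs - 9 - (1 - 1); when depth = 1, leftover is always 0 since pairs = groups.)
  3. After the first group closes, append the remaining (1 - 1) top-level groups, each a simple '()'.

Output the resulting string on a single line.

Answer: ((((((((()))))))))

Derivation:
Spec: pairs=9 depth=9 groups=1
Leftover pairs = 9 - 9 - (1-1) = 0
First group: deep chain of depth 9 + 0 sibling pairs
Remaining 0 groups: simple '()' each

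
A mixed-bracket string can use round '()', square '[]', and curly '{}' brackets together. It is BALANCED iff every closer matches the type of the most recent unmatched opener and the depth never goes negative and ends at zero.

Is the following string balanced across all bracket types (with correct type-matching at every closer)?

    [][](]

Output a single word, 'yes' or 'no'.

pos 0: push '['; stack = [
pos 1: ']' matches '['; pop; stack = (empty)
pos 2: push '['; stack = [
pos 3: ']' matches '['; pop; stack = (empty)
pos 4: push '('; stack = (
pos 5: saw closer ']' but top of stack is '(' (expected ')') → INVALID
Verdict: type mismatch at position 5: ']' closes '(' → no

Answer: no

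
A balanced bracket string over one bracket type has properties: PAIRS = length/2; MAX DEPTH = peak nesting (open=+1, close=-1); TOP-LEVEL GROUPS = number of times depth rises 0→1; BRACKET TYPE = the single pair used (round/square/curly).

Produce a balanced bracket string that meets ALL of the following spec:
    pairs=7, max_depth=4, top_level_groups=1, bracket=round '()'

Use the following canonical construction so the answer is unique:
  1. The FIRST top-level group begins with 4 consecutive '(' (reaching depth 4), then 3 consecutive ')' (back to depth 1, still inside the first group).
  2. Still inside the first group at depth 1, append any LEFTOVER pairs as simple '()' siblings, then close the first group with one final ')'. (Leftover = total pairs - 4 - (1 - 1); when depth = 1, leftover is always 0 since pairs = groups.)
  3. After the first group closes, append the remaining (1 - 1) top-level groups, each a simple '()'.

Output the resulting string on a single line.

Answer: (((()))()()())

Derivation:
Spec: pairs=7 depth=4 groups=1
Leftover pairs = 7 - 4 - (1-1) = 3
First group: deep chain of depth 4 + 3 sibling pairs
Remaining 0 groups: simple '()' each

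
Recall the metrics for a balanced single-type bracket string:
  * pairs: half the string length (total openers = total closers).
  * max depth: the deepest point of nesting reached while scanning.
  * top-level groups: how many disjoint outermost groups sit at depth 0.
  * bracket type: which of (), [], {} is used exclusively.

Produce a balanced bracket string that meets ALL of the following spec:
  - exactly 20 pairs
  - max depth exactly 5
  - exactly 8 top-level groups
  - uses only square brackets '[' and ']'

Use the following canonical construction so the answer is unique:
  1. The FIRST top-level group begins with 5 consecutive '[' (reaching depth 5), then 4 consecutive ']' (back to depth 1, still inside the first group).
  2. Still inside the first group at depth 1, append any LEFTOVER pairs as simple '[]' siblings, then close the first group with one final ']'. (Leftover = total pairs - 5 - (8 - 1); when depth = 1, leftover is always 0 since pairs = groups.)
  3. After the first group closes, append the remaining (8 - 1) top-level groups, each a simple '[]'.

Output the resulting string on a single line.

Answer: [[[[[]]]][][][][][][][][]][][][][][][][]

Derivation:
Spec: pairs=20 depth=5 groups=8
Leftover pairs = 20 - 5 - (8-1) = 8
First group: deep chain of depth 5 + 8 sibling pairs
Remaining 7 groups: simple '[]' each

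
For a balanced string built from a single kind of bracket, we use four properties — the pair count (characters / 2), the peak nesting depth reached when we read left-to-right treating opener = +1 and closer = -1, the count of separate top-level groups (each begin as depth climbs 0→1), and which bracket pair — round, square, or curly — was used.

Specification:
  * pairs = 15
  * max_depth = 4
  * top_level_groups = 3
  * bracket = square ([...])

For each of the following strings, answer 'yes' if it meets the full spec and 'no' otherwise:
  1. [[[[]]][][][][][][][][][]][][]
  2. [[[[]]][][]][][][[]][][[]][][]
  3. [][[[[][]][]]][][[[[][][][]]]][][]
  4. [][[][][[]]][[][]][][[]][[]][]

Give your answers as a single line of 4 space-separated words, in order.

Answer: yes no no no

Derivation:
String 1 '[[[[]]][][][][][][][][][]][][]': depth seq [1 2 3 4 3 2 1 2 1 2 1 2 1 2 1 2 1 2 1 2 1 2 1 2 1 0 1 0 1 0]
  -> pairs=15 depth=4 groups=3 -> yes
String 2 '[[[[]]][][]][][][[]][][[]][][]': depth seq [1 2 3 4 3 2 1 2 1 2 1 0 1 0 1 0 1 2 1 0 1 0 1 2 1 0 1 0 1 0]
  -> pairs=15 depth=4 groups=8 -> no
String 3 '[][[[[][]][]]][][[[[][][][]]]][][]': depth seq [1 0 1 2 3 4 3 4 3 2 3 2 1 0 1 0 1 2 3 4 3 4 3 4 3 4 3 2 1 0 1 0 1 0]
  -> pairs=17 depth=4 groups=6 -> no
String 4 '[][[][][[]]][[][]][][[]][[]][]': depth seq [1 0 1 2 1 2 1 2 3 2 1 0 1 2 1 2 1 0 1 0 1 2 1 0 1 2 1 0 1 0]
  -> pairs=15 depth=3 groups=7 -> no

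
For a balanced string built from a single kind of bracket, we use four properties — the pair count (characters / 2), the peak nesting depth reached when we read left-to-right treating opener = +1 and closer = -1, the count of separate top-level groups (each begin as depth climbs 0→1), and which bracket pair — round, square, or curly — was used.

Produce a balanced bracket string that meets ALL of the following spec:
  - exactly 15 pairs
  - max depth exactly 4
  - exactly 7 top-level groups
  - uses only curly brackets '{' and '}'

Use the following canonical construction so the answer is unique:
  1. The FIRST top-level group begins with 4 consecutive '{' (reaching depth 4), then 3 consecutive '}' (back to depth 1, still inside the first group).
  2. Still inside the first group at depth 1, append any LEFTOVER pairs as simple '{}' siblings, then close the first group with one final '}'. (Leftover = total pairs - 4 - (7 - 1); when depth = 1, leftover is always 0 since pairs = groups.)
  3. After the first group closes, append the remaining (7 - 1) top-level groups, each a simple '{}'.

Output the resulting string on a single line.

Answer: {{{{}}}{}{}{}{}{}}{}{}{}{}{}{}

Derivation:
Spec: pairs=15 depth=4 groups=7
Leftover pairs = 15 - 4 - (7-1) = 5
First group: deep chain of depth 4 + 5 sibling pairs
Remaining 6 groups: simple '{}' each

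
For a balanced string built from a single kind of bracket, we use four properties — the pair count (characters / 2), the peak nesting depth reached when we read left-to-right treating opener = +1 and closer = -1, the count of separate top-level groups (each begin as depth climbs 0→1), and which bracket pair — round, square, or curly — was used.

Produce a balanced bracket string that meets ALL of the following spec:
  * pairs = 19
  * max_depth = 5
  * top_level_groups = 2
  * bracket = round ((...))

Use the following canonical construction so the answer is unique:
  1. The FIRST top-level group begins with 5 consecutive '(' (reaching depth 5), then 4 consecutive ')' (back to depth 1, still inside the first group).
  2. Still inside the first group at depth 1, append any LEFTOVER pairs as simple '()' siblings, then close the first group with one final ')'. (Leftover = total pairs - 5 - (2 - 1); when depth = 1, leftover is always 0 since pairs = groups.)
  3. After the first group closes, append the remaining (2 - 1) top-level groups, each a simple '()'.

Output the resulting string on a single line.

Spec: pairs=19 depth=5 groups=2
Leftover pairs = 19 - 5 - (2-1) = 13
First group: deep chain of depth 5 + 13 sibling pairs
Remaining 1 groups: simple '()' each

Answer: ((((())))()()()()()()()()()()()()())()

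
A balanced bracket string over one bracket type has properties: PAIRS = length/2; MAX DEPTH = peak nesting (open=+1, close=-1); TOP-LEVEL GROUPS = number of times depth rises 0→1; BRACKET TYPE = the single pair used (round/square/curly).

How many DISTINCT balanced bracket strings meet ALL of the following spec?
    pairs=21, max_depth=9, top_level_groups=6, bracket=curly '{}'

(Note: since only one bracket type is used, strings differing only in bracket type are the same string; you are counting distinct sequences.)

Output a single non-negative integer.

Spec: pairs=21 depth=9 groups=6
Count(depth <= 9) = 921826224
Count(depth <= 8) = 905166768
Count(depth == 9) = 921826224 - 905166768 = 16659456

Answer: 16659456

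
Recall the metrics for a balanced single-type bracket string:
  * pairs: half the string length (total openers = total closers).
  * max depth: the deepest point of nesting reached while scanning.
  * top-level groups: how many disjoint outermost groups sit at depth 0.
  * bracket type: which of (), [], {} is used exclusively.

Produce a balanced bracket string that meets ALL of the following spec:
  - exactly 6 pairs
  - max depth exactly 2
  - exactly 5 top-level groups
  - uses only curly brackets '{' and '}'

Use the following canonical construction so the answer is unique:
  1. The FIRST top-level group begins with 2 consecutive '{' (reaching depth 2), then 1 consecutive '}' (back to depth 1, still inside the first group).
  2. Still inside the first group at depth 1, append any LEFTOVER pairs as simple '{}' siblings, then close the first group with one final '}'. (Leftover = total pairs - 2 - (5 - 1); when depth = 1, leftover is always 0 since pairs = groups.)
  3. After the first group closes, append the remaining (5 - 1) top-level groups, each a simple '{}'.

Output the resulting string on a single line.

Spec: pairs=6 depth=2 groups=5
Leftover pairs = 6 - 2 - (5-1) = 0
First group: deep chain of depth 2 + 0 sibling pairs
Remaining 4 groups: simple '{}' each

Answer: {{}}{}{}{}{}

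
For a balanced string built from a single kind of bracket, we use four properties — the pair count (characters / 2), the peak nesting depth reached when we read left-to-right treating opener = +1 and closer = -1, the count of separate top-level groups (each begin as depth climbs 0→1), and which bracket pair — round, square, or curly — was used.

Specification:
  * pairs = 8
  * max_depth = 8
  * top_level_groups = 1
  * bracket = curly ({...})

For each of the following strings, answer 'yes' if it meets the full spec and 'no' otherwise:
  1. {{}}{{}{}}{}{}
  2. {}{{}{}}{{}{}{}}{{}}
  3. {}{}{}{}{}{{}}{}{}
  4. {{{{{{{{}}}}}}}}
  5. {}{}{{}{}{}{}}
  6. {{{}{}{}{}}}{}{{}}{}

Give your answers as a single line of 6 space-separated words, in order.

Answer: no no no yes no no

Derivation:
String 1 '{{}}{{}{}}{}{}': depth seq [1 2 1 0 1 2 1 2 1 0 1 0 1 0]
  -> pairs=7 depth=2 groups=4 -> no
String 2 '{}{{}{}}{{}{}{}}{{}}': depth seq [1 0 1 2 1 2 1 0 1 2 1 2 1 2 1 0 1 2 1 0]
  -> pairs=10 depth=2 groups=4 -> no
String 3 '{}{}{}{}{}{{}}{}{}': depth seq [1 0 1 0 1 0 1 0 1 0 1 2 1 0 1 0 1 0]
  -> pairs=9 depth=2 groups=8 -> no
String 4 '{{{{{{{{}}}}}}}}': depth seq [1 2 3 4 5 6 7 8 7 6 5 4 3 2 1 0]
  -> pairs=8 depth=8 groups=1 -> yes
String 5 '{}{}{{}{}{}{}}': depth seq [1 0 1 0 1 2 1 2 1 2 1 2 1 0]
  -> pairs=7 depth=2 groups=3 -> no
String 6 '{{{}{}{}{}}}{}{{}}{}': depth seq [1 2 3 2 3 2 3 2 3 2 1 0 1 0 1 2 1 0 1 0]
  -> pairs=10 depth=3 groups=4 -> no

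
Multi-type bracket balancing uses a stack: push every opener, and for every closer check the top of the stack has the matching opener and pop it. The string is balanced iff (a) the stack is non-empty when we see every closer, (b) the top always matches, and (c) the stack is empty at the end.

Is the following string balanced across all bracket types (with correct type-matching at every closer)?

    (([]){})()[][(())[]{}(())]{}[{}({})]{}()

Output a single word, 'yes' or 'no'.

pos 0: push '('; stack = (
pos 1: push '('; stack = ((
pos 2: push '['; stack = (([
pos 3: ']' matches '['; pop; stack = ((
pos 4: ')' matches '('; pop; stack = (
pos 5: push '{'; stack = ({
pos 6: '}' matches '{'; pop; stack = (
pos 7: ')' matches '('; pop; stack = (empty)
pos 8: push '('; stack = (
pos 9: ')' matches '('; pop; stack = (empty)
pos 10: push '['; stack = [
pos 11: ']' matches '['; pop; stack = (empty)
pos 12: push '['; stack = [
pos 13: push '('; stack = [(
pos 14: push '('; stack = [((
pos 15: ')' matches '('; pop; stack = [(
pos 16: ')' matches '('; pop; stack = [
pos 17: push '['; stack = [[
pos 18: ']' matches '['; pop; stack = [
pos 19: push '{'; stack = [{
pos 20: '}' matches '{'; pop; stack = [
pos 21: push '('; stack = [(
pos 22: push '('; stack = [((
pos 23: ')' matches '('; pop; stack = [(
pos 24: ')' matches '('; pop; stack = [
pos 25: ']' matches '['; pop; stack = (empty)
pos 26: push '{'; stack = {
pos 27: '}' matches '{'; pop; stack = (empty)
pos 28: push '['; stack = [
pos 29: push '{'; stack = [{
pos 30: '}' matches '{'; pop; stack = [
pos 31: push '('; stack = [(
pos 32: push '{'; stack = [({
pos 33: '}' matches '{'; pop; stack = [(
pos 34: ')' matches '('; pop; stack = [
pos 35: ']' matches '['; pop; stack = (empty)
pos 36: push '{'; stack = {
pos 37: '}' matches '{'; pop; stack = (empty)
pos 38: push '('; stack = (
pos 39: ')' matches '('; pop; stack = (empty)
end: stack empty → VALID
Verdict: properly nested → yes

Answer: yes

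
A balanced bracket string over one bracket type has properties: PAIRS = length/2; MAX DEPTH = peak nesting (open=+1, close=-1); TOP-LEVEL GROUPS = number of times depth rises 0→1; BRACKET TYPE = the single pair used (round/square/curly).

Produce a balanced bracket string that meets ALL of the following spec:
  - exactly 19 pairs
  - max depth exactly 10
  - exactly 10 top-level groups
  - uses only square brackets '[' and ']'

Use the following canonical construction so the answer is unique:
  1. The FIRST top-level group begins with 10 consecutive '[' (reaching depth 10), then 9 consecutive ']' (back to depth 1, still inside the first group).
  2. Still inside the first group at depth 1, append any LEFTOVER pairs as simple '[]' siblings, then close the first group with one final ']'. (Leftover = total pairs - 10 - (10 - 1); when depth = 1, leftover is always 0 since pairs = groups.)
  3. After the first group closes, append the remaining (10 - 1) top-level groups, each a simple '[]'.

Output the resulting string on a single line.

Answer: [[[[[[[[[[]]]]]]]]]][][][][][][][][][]

Derivation:
Spec: pairs=19 depth=10 groups=10
Leftover pairs = 19 - 10 - (10-1) = 0
First group: deep chain of depth 10 + 0 sibling pairs
Remaining 9 groups: simple '[]' each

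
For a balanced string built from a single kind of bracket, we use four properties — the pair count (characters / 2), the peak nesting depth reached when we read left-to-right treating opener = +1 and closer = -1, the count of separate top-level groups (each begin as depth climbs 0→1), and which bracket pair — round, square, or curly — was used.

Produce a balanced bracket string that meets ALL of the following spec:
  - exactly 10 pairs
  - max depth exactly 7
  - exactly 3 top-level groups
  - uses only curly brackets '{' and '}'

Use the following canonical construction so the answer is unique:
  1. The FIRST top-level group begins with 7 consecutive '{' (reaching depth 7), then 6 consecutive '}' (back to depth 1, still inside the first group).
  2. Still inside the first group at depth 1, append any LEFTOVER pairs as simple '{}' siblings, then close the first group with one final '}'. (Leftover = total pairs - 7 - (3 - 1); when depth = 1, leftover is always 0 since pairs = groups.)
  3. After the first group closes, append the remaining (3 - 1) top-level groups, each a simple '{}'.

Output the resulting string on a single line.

Answer: {{{{{{{}}}}}}{}}{}{}

Derivation:
Spec: pairs=10 depth=7 groups=3
Leftover pairs = 10 - 7 - (3-1) = 1
First group: deep chain of depth 7 + 1 sibling pairs
Remaining 2 groups: simple '{}' each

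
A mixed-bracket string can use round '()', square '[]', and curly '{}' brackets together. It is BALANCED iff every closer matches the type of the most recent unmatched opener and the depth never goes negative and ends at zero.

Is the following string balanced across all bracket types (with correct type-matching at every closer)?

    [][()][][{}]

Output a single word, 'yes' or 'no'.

pos 0: push '['; stack = [
pos 1: ']' matches '['; pop; stack = (empty)
pos 2: push '['; stack = [
pos 3: push '('; stack = [(
pos 4: ')' matches '('; pop; stack = [
pos 5: ']' matches '['; pop; stack = (empty)
pos 6: push '['; stack = [
pos 7: ']' matches '['; pop; stack = (empty)
pos 8: push '['; stack = [
pos 9: push '{'; stack = [{
pos 10: '}' matches '{'; pop; stack = [
pos 11: ']' matches '['; pop; stack = (empty)
end: stack empty → VALID
Verdict: properly nested → yes

Answer: yes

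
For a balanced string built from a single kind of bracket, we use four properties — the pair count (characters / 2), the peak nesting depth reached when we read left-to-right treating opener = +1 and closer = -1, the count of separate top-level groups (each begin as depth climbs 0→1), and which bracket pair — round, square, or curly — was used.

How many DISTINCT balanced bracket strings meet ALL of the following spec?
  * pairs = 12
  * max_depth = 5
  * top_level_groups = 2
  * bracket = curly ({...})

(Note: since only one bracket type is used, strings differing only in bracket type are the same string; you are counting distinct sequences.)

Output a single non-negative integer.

Spec: pairs=12 depth=5 groups=2
Count(depth <= 5) = 39369
Count(depth <= 4) = 19796
Count(depth == 5) = 39369 - 19796 = 19573

Answer: 19573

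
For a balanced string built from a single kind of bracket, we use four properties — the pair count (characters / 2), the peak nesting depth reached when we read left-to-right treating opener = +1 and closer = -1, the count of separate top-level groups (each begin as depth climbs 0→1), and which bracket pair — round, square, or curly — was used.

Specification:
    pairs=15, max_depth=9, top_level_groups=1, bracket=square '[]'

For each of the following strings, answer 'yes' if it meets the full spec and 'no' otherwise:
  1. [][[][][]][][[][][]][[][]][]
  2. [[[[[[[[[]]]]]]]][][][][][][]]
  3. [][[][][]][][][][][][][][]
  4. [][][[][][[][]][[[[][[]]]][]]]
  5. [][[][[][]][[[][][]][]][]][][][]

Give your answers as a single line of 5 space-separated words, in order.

String 1 '[][[][][]][][[][][]][[][]][]': depth seq [1 0 1 2 1 2 1 2 1 0 1 0 1 2 1 2 1 2 1 0 1 2 1 2 1 0 1 0]
  -> pairs=14 depth=2 groups=6 -> no
String 2 '[[[[[[[[[]]]]]]]][][][][][][]]': depth seq [1 2 3 4 5 6 7 8 9 8 7 6 5 4 3 2 1 2 1 2 1 2 1 2 1 2 1 2 1 0]
  -> pairs=15 depth=9 groups=1 -> yes
String 3 '[][[][][]][][][][][][][][]': depth seq [1 0 1 2 1 2 1 2 1 0 1 0 1 0 1 0 1 0 1 0 1 0 1 0 1 0]
  -> pairs=13 depth=2 groups=10 -> no
String 4 '[][][[][][[][]][[[[][[]]]][]]]': depth seq [1 0 1 0 1 2 1 2 1 2 3 2 3 2 1 2 3 4 5 4 5 6 5 4 3 2 3 2 1 0]
  -> pairs=15 depth=6 groups=3 -> no
String 5 '[][[][[][]][[[][][]][]][]][][][]': depth seq [1 0 1 2 1 2 3 2 3 2 1 2 3 4 3 4 3 4 3 2 3 2 1 2 1 0 1 0 1 0 1 0]
  -> pairs=16 depth=4 groups=5 -> no

Answer: no yes no no no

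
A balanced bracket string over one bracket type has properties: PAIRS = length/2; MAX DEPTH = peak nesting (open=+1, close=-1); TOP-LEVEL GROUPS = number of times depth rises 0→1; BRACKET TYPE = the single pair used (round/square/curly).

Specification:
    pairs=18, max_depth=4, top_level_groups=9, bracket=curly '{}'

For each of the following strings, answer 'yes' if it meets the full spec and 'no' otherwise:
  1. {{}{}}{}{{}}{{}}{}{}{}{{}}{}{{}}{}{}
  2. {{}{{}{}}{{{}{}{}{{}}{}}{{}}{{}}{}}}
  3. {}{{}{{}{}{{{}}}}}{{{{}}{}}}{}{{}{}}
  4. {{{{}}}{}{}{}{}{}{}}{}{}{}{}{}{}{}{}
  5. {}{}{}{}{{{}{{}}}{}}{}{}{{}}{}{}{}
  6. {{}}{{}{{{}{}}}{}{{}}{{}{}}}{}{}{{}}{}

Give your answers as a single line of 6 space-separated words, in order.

String 1 '{{}{}}{}{{}}{{}}{}{}{}{{}}{}{{}}{}{}': depth seq [1 2 1 2 1 0 1 0 1 2 1 0 1 2 1 0 1 0 1 0 1 0 1 2 1 0 1 0 1 2 1 0 1 0 1 0]
  -> pairs=18 depth=2 groups=12 -> no
String 2 '{{}{{}{}}{{{}{}{}{{}}{}}{{}}{{}}{}}}': depth seq [1 2 1 2 3 2 3 2 1 2 3 4 3 4 3 4 3 4 5 4 3 4 3 2 3 4 3 2 3 4 3 2 3 2 1 0]
  -> pairs=18 depth=5 groups=1 -> no
String 3 '{}{{}{{}{}{{{}}}}}{{{{}}{}}}{}{{}{}}': depth seq [1 0 1 2 1 2 3 2 3 2 3 4 5 4 3 2 1 0 1 2 3 4 3 2 3 2 1 0 1 0 1 2 1 2 1 0]
  -> pairs=18 depth=5 groups=5 -> no
String 4 '{{{{}}}{}{}{}{}{}{}}{}{}{}{}{}{}{}{}': depth seq [1 2 3 4 3 2 1 2 1 2 1 2 1 2 1 2 1 2 1 0 1 0 1 0 1 0 1 0 1 0 1 0 1 0 1 0]
  -> pairs=18 depth=4 groups=9 -> yes
String 5 '{}{}{}{}{{{}{{}}}{}}{}{}{{}}{}{}{}': depth seq [1 0 1 0 1 0 1 0 1 2 3 2 3 4 3 2 1 2 1 0 1 0 1 0 1 2 1 0 1 0 1 0 1 0]
  -> pairs=17 depth=4 groups=11 -> no
String 6 '{{}}{{}{{{}{}}}{}{{}}{{}{}}}{}{}{{}}{}': depth seq [1 2 1 0 1 2 1 2 3 4 3 4 3 2 1 2 1 2 3 2 1 2 3 2 3 2 1 0 1 0 1 0 1 2 1 0 1 0]
  -> pairs=19 depth=4 groups=6 -> no

Answer: no no no yes no no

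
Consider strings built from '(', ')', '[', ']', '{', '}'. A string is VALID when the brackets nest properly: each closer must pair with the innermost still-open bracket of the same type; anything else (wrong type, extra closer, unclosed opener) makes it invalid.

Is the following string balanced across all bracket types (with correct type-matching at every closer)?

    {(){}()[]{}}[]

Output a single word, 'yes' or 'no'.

pos 0: push '{'; stack = {
pos 1: push '('; stack = {(
pos 2: ')' matches '('; pop; stack = {
pos 3: push '{'; stack = {{
pos 4: '}' matches '{'; pop; stack = {
pos 5: push '('; stack = {(
pos 6: ')' matches '('; pop; stack = {
pos 7: push '['; stack = {[
pos 8: ']' matches '['; pop; stack = {
pos 9: push '{'; stack = {{
pos 10: '}' matches '{'; pop; stack = {
pos 11: '}' matches '{'; pop; stack = (empty)
pos 12: push '['; stack = [
pos 13: ']' matches '['; pop; stack = (empty)
end: stack empty → VALID
Verdict: properly nested → yes

Answer: yes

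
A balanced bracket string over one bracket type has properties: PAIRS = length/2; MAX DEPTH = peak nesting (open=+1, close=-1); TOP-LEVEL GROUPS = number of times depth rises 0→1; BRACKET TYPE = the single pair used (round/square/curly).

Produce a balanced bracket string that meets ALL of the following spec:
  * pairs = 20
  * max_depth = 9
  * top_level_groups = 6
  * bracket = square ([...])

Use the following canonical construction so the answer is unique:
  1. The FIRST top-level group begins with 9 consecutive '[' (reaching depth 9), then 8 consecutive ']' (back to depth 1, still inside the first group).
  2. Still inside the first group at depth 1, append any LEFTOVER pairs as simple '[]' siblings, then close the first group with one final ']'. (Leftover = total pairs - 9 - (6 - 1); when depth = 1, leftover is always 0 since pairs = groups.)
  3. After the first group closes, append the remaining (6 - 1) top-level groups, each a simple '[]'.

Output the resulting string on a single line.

Spec: pairs=20 depth=9 groups=6
Leftover pairs = 20 - 9 - (6-1) = 6
First group: deep chain of depth 9 + 6 sibling pairs
Remaining 5 groups: simple '[]' each

Answer: [[[[[[[[[]]]]]]]][][][][][][]][][][][][]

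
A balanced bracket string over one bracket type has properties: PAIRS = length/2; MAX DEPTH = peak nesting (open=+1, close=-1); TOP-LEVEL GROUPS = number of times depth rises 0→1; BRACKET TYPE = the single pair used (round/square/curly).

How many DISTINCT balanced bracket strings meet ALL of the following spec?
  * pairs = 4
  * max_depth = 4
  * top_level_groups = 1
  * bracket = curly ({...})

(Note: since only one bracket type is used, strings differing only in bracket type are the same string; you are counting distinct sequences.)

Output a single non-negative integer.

Answer: 1

Derivation:
Spec: pairs=4 depth=4 groups=1
Count(depth <= 4) = 5
Count(depth <= 3) = 4
Count(depth == 4) = 5 - 4 = 1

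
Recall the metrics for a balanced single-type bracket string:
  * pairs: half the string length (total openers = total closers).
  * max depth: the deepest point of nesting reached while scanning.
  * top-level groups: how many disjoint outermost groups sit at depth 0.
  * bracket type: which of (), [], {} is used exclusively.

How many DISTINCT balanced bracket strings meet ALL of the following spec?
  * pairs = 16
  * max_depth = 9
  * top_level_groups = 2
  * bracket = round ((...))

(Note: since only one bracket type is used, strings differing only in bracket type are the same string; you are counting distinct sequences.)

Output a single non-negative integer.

Spec: pairs=16 depth=9 groups=2
Count(depth <= 9) = 9545031
Count(depth <= 8) = 9172323
Count(depth == 9) = 9545031 - 9172323 = 372708

Answer: 372708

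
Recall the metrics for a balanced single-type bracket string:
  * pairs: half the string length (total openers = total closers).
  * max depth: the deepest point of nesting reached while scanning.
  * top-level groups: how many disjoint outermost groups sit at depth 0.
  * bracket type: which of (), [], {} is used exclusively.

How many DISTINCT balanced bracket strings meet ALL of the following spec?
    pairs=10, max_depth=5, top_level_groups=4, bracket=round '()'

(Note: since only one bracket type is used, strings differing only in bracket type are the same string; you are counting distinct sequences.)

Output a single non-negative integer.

Spec: pairs=10 depth=5 groups=4
Count(depth <= 5) = 1950
Count(depth <= 4) = 1698
Count(depth == 5) = 1950 - 1698 = 252

Answer: 252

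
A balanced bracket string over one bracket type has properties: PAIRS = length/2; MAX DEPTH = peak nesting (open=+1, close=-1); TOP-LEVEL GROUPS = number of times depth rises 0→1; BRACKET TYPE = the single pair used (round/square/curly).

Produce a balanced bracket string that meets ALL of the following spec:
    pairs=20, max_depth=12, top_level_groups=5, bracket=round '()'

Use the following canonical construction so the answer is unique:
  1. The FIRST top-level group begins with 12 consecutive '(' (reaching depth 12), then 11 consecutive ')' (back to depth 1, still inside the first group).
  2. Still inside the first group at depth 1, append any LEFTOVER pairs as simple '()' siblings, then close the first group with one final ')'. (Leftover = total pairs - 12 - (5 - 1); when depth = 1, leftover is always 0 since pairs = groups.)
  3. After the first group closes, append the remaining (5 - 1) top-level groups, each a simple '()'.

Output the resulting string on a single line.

Spec: pairs=20 depth=12 groups=5
Leftover pairs = 20 - 12 - (5-1) = 4
First group: deep chain of depth 12 + 4 sibling pairs
Remaining 4 groups: simple '()' each

Answer: (((((((((((()))))))))))()()()())()()()()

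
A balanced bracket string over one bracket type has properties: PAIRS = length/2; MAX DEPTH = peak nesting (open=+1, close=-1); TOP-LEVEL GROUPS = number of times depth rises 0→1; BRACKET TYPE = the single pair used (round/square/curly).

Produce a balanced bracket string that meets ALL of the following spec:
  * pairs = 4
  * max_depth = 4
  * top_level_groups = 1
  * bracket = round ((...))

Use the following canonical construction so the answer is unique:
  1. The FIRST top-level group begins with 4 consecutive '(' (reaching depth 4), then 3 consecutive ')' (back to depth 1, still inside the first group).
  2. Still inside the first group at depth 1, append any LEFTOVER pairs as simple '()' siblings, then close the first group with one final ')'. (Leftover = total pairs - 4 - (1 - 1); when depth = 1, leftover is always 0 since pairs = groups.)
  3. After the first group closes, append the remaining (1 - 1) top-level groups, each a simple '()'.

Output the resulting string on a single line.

Spec: pairs=4 depth=4 groups=1
Leftover pairs = 4 - 4 - (1-1) = 0
First group: deep chain of depth 4 + 0 sibling pairs
Remaining 0 groups: simple '()' each

Answer: (((())))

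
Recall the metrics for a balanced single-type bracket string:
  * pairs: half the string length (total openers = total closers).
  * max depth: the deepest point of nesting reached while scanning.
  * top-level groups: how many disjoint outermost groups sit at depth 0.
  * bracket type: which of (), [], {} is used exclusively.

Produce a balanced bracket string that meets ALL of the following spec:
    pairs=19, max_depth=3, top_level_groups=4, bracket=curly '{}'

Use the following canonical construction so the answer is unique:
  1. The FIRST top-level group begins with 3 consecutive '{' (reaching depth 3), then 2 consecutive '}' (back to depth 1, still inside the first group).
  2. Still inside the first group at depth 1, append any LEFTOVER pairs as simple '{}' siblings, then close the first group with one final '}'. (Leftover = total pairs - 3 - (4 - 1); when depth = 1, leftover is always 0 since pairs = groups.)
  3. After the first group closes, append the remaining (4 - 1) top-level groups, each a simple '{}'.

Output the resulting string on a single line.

Answer: {{{}}{}{}{}{}{}{}{}{}{}{}{}{}{}}{}{}{}

Derivation:
Spec: pairs=19 depth=3 groups=4
Leftover pairs = 19 - 3 - (4-1) = 13
First group: deep chain of depth 3 + 13 sibling pairs
Remaining 3 groups: simple '{}' each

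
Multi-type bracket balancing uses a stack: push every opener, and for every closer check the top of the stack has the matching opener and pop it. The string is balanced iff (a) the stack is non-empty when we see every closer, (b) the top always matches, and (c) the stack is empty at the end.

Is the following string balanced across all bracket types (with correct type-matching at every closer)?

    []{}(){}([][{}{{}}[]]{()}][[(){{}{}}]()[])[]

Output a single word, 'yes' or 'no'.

Answer: no

Derivation:
pos 0: push '['; stack = [
pos 1: ']' matches '['; pop; stack = (empty)
pos 2: push '{'; stack = {
pos 3: '}' matches '{'; pop; stack = (empty)
pos 4: push '('; stack = (
pos 5: ')' matches '('; pop; stack = (empty)
pos 6: push '{'; stack = {
pos 7: '}' matches '{'; pop; stack = (empty)
pos 8: push '('; stack = (
pos 9: push '['; stack = ([
pos 10: ']' matches '['; pop; stack = (
pos 11: push '['; stack = ([
pos 12: push '{'; stack = ([{
pos 13: '}' matches '{'; pop; stack = ([
pos 14: push '{'; stack = ([{
pos 15: push '{'; stack = ([{{
pos 16: '}' matches '{'; pop; stack = ([{
pos 17: '}' matches '{'; pop; stack = ([
pos 18: push '['; stack = ([[
pos 19: ']' matches '['; pop; stack = ([
pos 20: ']' matches '['; pop; stack = (
pos 21: push '{'; stack = ({
pos 22: push '('; stack = ({(
pos 23: ')' matches '('; pop; stack = ({
pos 24: '}' matches '{'; pop; stack = (
pos 25: saw closer ']' but top of stack is '(' (expected ')') → INVALID
Verdict: type mismatch at position 25: ']' closes '(' → no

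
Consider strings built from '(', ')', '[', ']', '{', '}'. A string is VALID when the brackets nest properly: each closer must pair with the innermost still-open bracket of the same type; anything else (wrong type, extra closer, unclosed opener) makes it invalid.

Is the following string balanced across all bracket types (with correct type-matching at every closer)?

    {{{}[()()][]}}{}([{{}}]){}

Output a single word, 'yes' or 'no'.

Answer: yes

Derivation:
pos 0: push '{'; stack = {
pos 1: push '{'; stack = {{
pos 2: push '{'; stack = {{{
pos 3: '}' matches '{'; pop; stack = {{
pos 4: push '['; stack = {{[
pos 5: push '('; stack = {{[(
pos 6: ')' matches '('; pop; stack = {{[
pos 7: push '('; stack = {{[(
pos 8: ')' matches '('; pop; stack = {{[
pos 9: ']' matches '['; pop; stack = {{
pos 10: push '['; stack = {{[
pos 11: ']' matches '['; pop; stack = {{
pos 12: '}' matches '{'; pop; stack = {
pos 13: '}' matches '{'; pop; stack = (empty)
pos 14: push '{'; stack = {
pos 15: '}' matches '{'; pop; stack = (empty)
pos 16: push '('; stack = (
pos 17: push '['; stack = ([
pos 18: push '{'; stack = ([{
pos 19: push '{'; stack = ([{{
pos 20: '}' matches '{'; pop; stack = ([{
pos 21: '}' matches '{'; pop; stack = ([
pos 22: ']' matches '['; pop; stack = (
pos 23: ')' matches '('; pop; stack = (empty)
pos 24: push '{'; stack = {
pos 25: '}' matches '{'; pop; stack = (empty)
end: stack empty → VALID
Verdict: properly nested → yes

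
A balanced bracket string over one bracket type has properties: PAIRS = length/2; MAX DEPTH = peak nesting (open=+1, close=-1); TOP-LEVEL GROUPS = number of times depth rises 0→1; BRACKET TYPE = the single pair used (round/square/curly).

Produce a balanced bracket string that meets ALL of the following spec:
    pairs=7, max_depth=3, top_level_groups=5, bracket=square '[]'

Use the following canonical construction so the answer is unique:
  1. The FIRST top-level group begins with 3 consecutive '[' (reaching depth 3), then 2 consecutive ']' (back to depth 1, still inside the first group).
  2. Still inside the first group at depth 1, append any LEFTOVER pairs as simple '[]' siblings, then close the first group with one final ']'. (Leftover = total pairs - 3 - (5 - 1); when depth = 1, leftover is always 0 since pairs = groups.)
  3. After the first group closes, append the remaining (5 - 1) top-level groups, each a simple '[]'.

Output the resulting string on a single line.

Spec: pairs=7 depth=3 groups=5
Leftover pairs = 7 - 3 - (5-1) = 0
First group: deep chain of depth 3 + 0 sibling pairs
Remaining 4 groups: simple '[]' each

Answer: [[[]]][][][][]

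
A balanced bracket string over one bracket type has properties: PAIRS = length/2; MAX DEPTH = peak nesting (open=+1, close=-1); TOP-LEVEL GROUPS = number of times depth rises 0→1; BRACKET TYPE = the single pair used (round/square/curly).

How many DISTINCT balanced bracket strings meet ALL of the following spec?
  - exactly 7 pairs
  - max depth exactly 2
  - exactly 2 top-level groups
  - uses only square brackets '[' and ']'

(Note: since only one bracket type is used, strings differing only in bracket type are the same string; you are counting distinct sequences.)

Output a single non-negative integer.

Answer: 6

Derivation:
Spec: pairs=7 depth=2 groups=2
Count(depth <= 2) = 6
Count(depth <= 1) = 0
Count(depth == 2) = 6 - 0 = 6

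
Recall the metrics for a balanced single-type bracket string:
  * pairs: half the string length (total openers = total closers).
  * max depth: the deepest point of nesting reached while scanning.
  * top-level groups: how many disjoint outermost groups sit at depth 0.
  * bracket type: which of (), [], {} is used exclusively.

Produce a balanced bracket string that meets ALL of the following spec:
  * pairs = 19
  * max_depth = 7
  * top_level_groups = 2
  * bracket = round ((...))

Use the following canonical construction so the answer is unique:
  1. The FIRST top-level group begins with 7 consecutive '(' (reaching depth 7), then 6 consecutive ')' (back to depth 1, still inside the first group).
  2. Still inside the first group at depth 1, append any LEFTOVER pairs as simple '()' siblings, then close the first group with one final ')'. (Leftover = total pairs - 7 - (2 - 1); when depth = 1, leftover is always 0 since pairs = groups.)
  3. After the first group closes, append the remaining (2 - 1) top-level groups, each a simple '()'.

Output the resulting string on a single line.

Spec: pairs=19 depth=7 groups=2
Leftover pairs = 19 - 7 - (2-1) = 11
First group: deep chain of depth 7 + 11 sibling pairs
Remaining 1 groups: simple '()' each

Answer: ((((((())))))()()()()()()()()()()())()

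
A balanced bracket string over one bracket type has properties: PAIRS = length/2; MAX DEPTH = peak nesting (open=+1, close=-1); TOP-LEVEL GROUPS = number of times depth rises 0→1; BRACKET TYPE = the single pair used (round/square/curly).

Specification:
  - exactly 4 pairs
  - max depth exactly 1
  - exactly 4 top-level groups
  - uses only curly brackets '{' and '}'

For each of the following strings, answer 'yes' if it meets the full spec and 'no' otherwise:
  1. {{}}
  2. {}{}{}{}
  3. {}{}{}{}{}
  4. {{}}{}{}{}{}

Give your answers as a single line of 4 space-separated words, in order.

String 1 '{{}}': depth seq [1 2 1 0]
  -> pairs=2 depth=2 groups=1 -> no
String 2 '{}{}{}{}': depth seq [1 0 1 0 1 0 1 0]
  -> pairs=4 depth=1 groups=4 -> yes
String 3 '{}{}{}{}{}': depth seq [1 0 1 0 1 0 1 0 1 0]
  -> pairs=5 depth=1 groups=5 -> no
String 4 '{{}}{}{}{}{}': depth seq [1 2 1 0 1 0 1 0 1 0 1 0]
  -> pairs=6 depth=2 groups=5 -> no

Answer: no yes no no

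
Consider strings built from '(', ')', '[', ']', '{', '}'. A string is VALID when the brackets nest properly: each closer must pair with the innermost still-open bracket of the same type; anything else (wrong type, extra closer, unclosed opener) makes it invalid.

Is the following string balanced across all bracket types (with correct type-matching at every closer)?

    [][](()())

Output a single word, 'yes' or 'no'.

pos 0: push '['; stack = [
pos 1: ']' matches '['; pop; stack = (empty)
pos 2: push '['; stack = [
pos 3: ']' matches '['; pop; stack = (empty)
pos 4: push '('; stack = (
pos 5: push '('; stack = ((
pos 6: ')' matches '('; pop; stack = (
pos 7: push '('; stack = ((
pos 8: ')' matches '('; pop; stack = (
pos 9: ')' matches '('; pop; stack = (empty)
end: stack empty → VALID
Verdict: properly nested → yes

Answer: yes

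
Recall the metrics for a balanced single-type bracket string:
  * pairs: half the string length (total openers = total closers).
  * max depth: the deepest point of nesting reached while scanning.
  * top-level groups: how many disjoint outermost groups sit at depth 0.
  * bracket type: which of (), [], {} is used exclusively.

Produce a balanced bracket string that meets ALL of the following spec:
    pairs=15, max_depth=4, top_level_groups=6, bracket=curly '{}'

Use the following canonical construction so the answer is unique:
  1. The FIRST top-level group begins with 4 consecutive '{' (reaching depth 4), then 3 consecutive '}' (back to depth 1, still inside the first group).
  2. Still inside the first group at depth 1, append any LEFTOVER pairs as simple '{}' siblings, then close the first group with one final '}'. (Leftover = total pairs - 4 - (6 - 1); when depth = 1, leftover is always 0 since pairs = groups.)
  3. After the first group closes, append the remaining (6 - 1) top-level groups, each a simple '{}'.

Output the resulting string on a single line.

Answer: {{{{}}}{}{}{}{}{}{}}{}{}{}{}{}

Derivation:
Spec: pairs=15 depth=4 groups=6
Leftover pairs = 15 - 4 - (6-1) = 6
First group: deep chain of depth 4 + 6 sibling pairs
Remaining 5 groups: simple '{}' each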